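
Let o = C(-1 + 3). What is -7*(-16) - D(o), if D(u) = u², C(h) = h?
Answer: 108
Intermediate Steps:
o = 2 (o = -1 + 3 = 2)
-7*(-16) - D(o) = -7*(-16) - 1*2² = 112 - 1*4 = 112 - 4 = 108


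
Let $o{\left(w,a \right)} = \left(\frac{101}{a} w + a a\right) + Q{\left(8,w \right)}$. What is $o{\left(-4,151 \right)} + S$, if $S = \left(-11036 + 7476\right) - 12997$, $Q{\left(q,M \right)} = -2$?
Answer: $\frac{942138}{151} \approx 6239.3$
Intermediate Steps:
$o{\left(w,a \right)} = -2 + a^{2} + \frac{101 w}{a}$ ($o{\left(w,a \right)} = \left(\frac{101}{a} w + a a\right) - 2 = \left(\frac{101 w}{a} + a^{2}\right) - 2 = \left(a^{2} + \frac{101 w}{a}\right) - 2 = -2 + a^{2} + \frac{101 w}{a}$)
$S = -16557$ ($S = -3560 - 12997 = -16557$)
$o{\left(-4,151 \right)} + S = \left(-2 + 151^{2} + 101 \left(-4\right) \frac{1}{151}\right) - 16557 = \left(-2 + 22801 + 101 \left(-4\right) \frac{1}{151}\right) - 16557 = \left(-2 + 22801 - \frac{404}{151}\right) - 16557 = \frac{3442245}{151} - 16557 = \frac{942138}{151}$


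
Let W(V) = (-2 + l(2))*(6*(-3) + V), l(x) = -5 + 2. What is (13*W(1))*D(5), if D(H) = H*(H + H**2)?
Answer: 165750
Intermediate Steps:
l(x) = -3
W(V) = 90 - 5*V (W(V) = (-2 - 3)*(6*(-3) + V) = -5*(-18 + V) = 90 - 5*V)
(13*W(1))*D(5) = (13*(90 - 5*1))*(5**2*(1 + 5)) = (13*(90 - 5))*(25*6) = (13*85)*150 = 1105*150 = 165750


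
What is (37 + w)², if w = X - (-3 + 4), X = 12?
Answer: 2304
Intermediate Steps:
w = 11 (w = 12 - (-3 + 4) = 12 - 1*1 = 12 - 1 = 11)
(37 + w)² = (37 + 11)² = 48² = 2304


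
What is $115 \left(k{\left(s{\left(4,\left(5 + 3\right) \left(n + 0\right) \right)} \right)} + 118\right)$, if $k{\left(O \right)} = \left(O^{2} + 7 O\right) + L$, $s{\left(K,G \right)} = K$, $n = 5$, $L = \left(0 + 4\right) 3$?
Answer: $20010$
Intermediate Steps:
$L = 12$ ($L = 4 \cdot 3 = 12$)
$k{\left(O \right)} = 12 + O^{2} + 7 O$ ($k{\left(O \right)} = \left(O^{2} + 7 O\right) + 12 = 12 + O^{2} + 7 O$)
$115 \left(k{\left(s{\left(4,\left(5 + 3\right) \left(n + 0\right) \right)} \right)} + 118\right) = 115 \left(\left(12 + 4^{2} + 7 \cdot 4\right) + 118\right) = 115 \left(\left(12 + 16 + 28\right) + 118\right) = 115 \left(56 + 118\right) = 115 \cdot 174 = 20010$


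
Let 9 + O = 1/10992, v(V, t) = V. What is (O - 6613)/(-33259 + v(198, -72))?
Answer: 72789023/363406512 ≈ 0.20030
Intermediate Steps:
O = -98927/10992 (O = -9 + 1/10992 = -98927/10992 ≈ -8.9999)
(O - 6613)/(-33259 + v(198, -72)) = (-98927/10992 - 6613)/(-33259 + 198) = -72789023/10992/(-33061) = -72789023/10992*(-1/33061) = 72789023/363406512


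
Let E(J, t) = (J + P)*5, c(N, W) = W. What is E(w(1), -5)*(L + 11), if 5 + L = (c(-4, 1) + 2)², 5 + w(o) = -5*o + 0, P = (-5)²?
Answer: 1125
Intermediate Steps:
P = 25
w(o) = -5 - 5*o (w(o) = -5 + (-5*o + 0) = -5 - 5*o)
E(J, t) = 125 + 5*J (E(J, t) = (J + 25)*5 = (25 + J)*5 = 125 + 5*J)
L = 4 (L = -5 + (1 + 2)² = -5 + 3² = -5 + 9 = 4)
E(w(1), -5)*(L + 11) = (125 + 5*(-5 - 5*1))*(4 + 11) = (125 + 5*(-5 - 5))*15 = (125 + 5*(-10))*15 = (125 - 50)*15 = 75*15 = 1125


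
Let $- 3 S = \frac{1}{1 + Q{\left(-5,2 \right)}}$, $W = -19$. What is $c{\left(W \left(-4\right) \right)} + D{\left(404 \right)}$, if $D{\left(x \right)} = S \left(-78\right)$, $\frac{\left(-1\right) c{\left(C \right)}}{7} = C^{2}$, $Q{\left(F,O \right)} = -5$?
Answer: $- \frac{80877}{2} \approx -40439.0$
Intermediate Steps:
$c{\left(C \right)} = - 7 C^{2}$
$S = \frac{1}{12}$ ($S = - \frac{1}{3 \left(1 - 5\right)} = - \frac{1}{3 \left(-4\right)} = \left(- \frac{1}{3}\right) \left(- \frac{1}{4}\right) = \frac{1}{12} \approx 0.083333$)
$D{\left(x \right)} = - \frac{13}{2}$ ($D{\left(x \right)} = \frac{1}{12} \left(-78\right) = - \frac{13}{2}$)
$c{\left(W \left(-4\right) \right)} + D{\left(404 \right)} = - 7 \left(\left(-19\right) \left(-4\right)\right)^{2} - \frac{13}{2} = - 7 \cdot 76^{2} - \frac{13}{2} = \left(-7\right) 5776 - \frac{13}{2} = -40432 - \frac{13}{2} = - \frac{80877}{2}$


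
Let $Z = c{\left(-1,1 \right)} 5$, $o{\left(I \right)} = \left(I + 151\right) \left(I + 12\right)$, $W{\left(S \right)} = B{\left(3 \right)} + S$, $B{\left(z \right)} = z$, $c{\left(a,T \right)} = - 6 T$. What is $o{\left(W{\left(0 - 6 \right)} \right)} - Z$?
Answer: $1362$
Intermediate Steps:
$W{\left(S \right)} = 3 + S$
$o{\left(I \right)} = \left(12 + I\right) \left(151 + I\right)$ ($o{\left(I \right)} = \left(151 + I\right) \left(12 + I\right) = \left(12 + I\right) \left(151 + I\right)$)
$Z = -30$ ($Z = \left(-6\right) 1 \cdot 5 = \left(-6\right) 5 = -30$)
$o{\left(W{\left(0 - 6 \right)} \right)} - Z = \left(1812 + \left(3 + \left(0 - 6\right)\right)^{2} + 163 \left(3 + \left(0 - 6\right)\right)\right) - -30 = \left(1812 + \left(3 + \left(0 - 6\right)\right)^{2} + 163 \left(3 + \left(0 - 6\right)\right)\right) + 30 = \left(1812 + \left(3 - 6\right)^{2} + 163 \left(3 - 6\right)\right) + 30 = \left(1812 + \left(-3\right)^{2} + 163 \left(-3\right)\right) + 30 = \left(1812 + 9 - 489\right) + 30 = 1332 + 30 = 1362$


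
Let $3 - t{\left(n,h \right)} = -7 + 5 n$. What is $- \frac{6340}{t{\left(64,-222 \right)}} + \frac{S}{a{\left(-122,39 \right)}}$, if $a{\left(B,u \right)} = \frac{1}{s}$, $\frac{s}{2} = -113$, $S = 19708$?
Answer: $- \frac{138073614}{31} \approx -4.454 \cdot 10^{6}$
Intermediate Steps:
$s = -226$ ($s = 2 \left(-113\right) = -226$)
$a{\left(B,u \right)} = - \frac{1}{226}$ ($a{\left(B,u \right)} = \frac{1}{-226} = - \frac{1}{226}$)
$t{\left(n,h \right)} = 10 - 5 n$ ($t{\left(n,h \right)} = 3 - \left(-7 + 5 n\right) = 10 - 5 n$)
$- \frac{6340}{t{\left(64,-222 \right)}} + \frac{S}{a{\left(-122,39 \right)}} = - \frac{6340}{10 - 320} + \frac{19708}{- \frac{1}{226}} = - \frac{6340}{10 - 320} + 19708 \left(-226\right) = - \frac{6340}{-310} - 4454008 = \left(-6340\right) \left(- \frac{1}{310}\right) - 4454008 = \frac{634}{31} - 4454008 = - \frac{138073614}{31}$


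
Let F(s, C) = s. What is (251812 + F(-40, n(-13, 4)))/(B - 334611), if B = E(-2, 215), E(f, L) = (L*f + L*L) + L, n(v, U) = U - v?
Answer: -251772/288601 ≈ -0.87239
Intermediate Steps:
E(f, L) = L + L² + L*f (E(f, L) = (L*f + L²) + L = (L² + L*f) + L = L + L² + L*f)
B = 46010 (B = 215*(1 + 215 - 2) = 215*214 = 46010)
(251812 + F(-40, n(-13, 4)))/(B - 334611) = (251812 - 40)/(46010 - 334611) = 251772/(-288601) = 251772*(-1/288601) = -251772/288601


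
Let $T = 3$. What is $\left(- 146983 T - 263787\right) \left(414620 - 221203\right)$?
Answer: $-136307922912$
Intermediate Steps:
$\left(- 146983 T - 263787\right) \left(414620 - 221203\right) = \left(\left(-146983\right) 3 - 263787\right) \left(414620 - 221203\right) = \left(-440949 - 263787\right) 193417 = \left(-704736\right) 193417 = -136307922912$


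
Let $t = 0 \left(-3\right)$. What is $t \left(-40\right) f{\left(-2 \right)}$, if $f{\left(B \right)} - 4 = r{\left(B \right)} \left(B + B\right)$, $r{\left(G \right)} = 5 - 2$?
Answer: $0$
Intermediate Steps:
$r{\left(G \right)} = 3$
$f{\left(B \right)} = 4 + 6 B$ ($f{\left(B \right)} = 4 + 3 \left(B + B\right) = 4 + 3 \cdot 2 B = 4 + 6 B$)
$t = 0$
$t \left(-40\right) f{\left(-2 \right)} = 0 \left(-40\right) \left(4 + 6 \left(-2\right)\right) = 0 \left(4 - 12\right) = 0 \left(-8\right) = 0$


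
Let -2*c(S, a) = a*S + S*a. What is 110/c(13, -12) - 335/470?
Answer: -14/1833 ≈ -0.0076378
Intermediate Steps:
c(S, a) = -S*a (c(S, a) = -(a*S + S*a)/2 = -(S*a + S*a)/2 = -S*a)
110/c(13, -12) - 335/470 = 110/((-1*13*(-12))) - 335/470 = 110/156 - 335*1/470 = 110*(1/156) - 67/94 = 55/78 - 67/94 = -14/1833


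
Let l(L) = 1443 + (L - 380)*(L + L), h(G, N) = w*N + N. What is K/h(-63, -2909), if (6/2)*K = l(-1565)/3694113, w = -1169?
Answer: 6089293/37654596208368 ≈ 1.6171e-7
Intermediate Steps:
h(G, N) = -1168*N (h(G, N) = -1169*N + N = -1168*N)
l(L) = 1443 + 2*L*(-380 + L) (l(L) = 1443 + (-380 + L)*(2*L) = 1443 + 2*L*(-380 + L))
K = 6089293/11082339 (K = ((1443 - 760*(-1565) + 2*(-1565)²)/3694113)/3 = ((1443 + 1189400 + 2*2449225)*(1/3694113))/3 = ((1443 + 1189400 + 4898450)*(1/3694113))/3 = (6089293*(1/3694113))/3 = (⅓)*(6089293/3694113) = 6089293/11082339 ≈ 0.54946)
K/h(-63, -2909) = 6089293/(11082339*((-1168*(-2909)))) = (6089293/11082339)/3397712 = (6089293/11082339)*(1/3397712) = 6089293/37654596208368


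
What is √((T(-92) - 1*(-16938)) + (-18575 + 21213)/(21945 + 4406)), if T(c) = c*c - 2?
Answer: √17637199619338/26351 ≈ 159.37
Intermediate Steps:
T(c) = -2 + c² (T(c) = c² - 2 = -2 + c²)
√((T(-92) - 1*(-16938)) + (-18575 + 21213)/(21945 + 4406)) = √(((-2 + (-92)²) - 1*(-16938)) + (-18575 + 21213)/(21945 + 4406)) = √(((-2 + 8464) + 16938) + 2638/26351) = √((8462 + 16938) + 2638*(1/26351)) = √(25400 + 2638/26351) = √(669318038/26351) = √17637199619338/26351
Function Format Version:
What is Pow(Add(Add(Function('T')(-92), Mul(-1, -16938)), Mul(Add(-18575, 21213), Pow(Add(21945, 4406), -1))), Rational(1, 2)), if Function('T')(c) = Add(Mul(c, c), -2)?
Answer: Mul(Rational(1, 26351), Pow(17637199619338, Rational(1, 2))) ≈ 159.37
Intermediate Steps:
Function('T')(c) = Add(-2, Pow(c, 2)) (Function('T')(c) = Add(Pow(c, 2), -2) = Add(-2, Pow(c, 2)))
Pow(Add(Add(Function('T')(-92), Mul(-1, -16938)), Mul(Add(-18575, 21213), Pow(Add(21945, 4406), -1))), Rational(1, 2)) = Pow(Add(Add(Add(-2, Pow(-92, 2)), Mul(-1, -16938)), Mul(Add(-18575, 21213), Pow(Add(21945, 4406), -1))), Rational(1, 2)) = Pow(Add(Add(Add(-2, 8464), 16938), Mul(2638, Pow(26351, -1))), Rational(1, 2)) = Pow(Add(Add(8462, 16938), Mul(2638, Rational(1, 26351))), Rational(1, 2)) = Pow(Add(25400, Rational(2638, 26351)), Rational(1, 2)) = Pow(Rational(669318038, 26351), Rational(1, 2)) = Mul(Rational(1, 26351), Pow(17637199619338, Rational(1, 2)))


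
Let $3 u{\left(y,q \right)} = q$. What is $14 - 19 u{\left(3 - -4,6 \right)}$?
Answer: $-24$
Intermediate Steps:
$u{\left(y,q \right)} = \frac{q}{3}$
$14 - 19 u{\left(3 - -4,6 \right)} = 14 - 19 \cdot \frac{1}{3} \cdot 6 = 14 - 38 = -24$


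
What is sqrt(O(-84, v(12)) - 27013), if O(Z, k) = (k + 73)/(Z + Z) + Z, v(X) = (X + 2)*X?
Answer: I*sqrt(191206554)/84 ≈ 164.62*I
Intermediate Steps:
v(X) = X*(2 + X) (v(X) = (2 + X)*X = X*(2 + X))
O(Z, k) = Z + (73 + k)/(2*Z) (O(Z, k) = (73 + k)/((2*Z)) + Z = (73 + k)*(1/(2*Z)) + Z = (73 + k)/(2*Z) + Z = Z + (73 + k)/(2*Z))
sqrt(O(-84, v(12)) - 27013) = sqrt((1/2)*(73 + 12*(2 + 12) + 2*(-84)**2)/(-84) - 27013) = sqrt((1/2)*(-1/84)*(73 + 12*14 + 2*7056) - 27013) = sqrt((1/2)*(-1/84)*(73 + 168 + 14112) - 27013) = sqrt((1/2)*(-1/84)*14353 - 27013) = sqrt(-14353/168 - 27013) = sqrt(-4552537/168) = I*sqrt(191206554)/84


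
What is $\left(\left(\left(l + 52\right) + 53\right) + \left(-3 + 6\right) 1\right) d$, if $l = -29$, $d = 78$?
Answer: $6162$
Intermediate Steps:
$\left(\left(\left(l + 52\right) + 53\right) + \left(-3 + 6\right) 1\right) d = \left(\left(\left(-29 + 52\right) + 53\right) + \left(-3 + 6\right) 1\right) 78 = \left(\left(23 + 53\right) + 3 \cdot 1\right) 78 = \left(76 + 3\right) 78 = 79 \cdot 78 = 6162$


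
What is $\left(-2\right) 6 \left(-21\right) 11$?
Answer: $2772$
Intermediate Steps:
$\left(-2\right) 6 \left(-21\right) 11 = \left(-12\right) \left(-21\right) 11 = 252 \cdot 11 = 2772$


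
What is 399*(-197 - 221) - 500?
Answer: -167282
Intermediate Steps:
399*(-197 - 221) - 500 = 399*(-418) - 500 = -166782 - 500 = -167282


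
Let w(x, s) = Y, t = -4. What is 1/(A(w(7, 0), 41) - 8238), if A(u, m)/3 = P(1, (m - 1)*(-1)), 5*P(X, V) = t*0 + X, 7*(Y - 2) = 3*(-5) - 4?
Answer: -5/41187 ≈ -0.00012140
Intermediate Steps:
Y = -5/7 (Y = 2 + (3*(-5) - 4)/7 = 2 + (-15 - 4)/7 = 2 + (⅐)*(-19) = 2 - 19/7 = -5/7 ≈ -0.71429)
w(x, s) = -5/7
P(X, V) = X/5 (P(X, V) = (-4*0 + X)/5 = (0 + X)/5 = X/5)
A(u, m) = ⅗ (A(u, m) = 3*((⅕)*1) = 3*(⅕) = ⅗)
1/(A(w(7, 0), 41) - 8238) = 1/(⅗ - 8238) = 1/(-41187/5) = -5/41187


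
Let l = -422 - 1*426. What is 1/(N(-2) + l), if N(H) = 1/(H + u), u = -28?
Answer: -30/25441 ≈ -0.0011792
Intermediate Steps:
N(H) = 1/(-28 + H) (N(H) = 1/(H - 28) = 1/(-28 + H))
l = -848 (l = -422 - 426 = -848)
1/(N(-2) + l) = 1/(1/(-28 - 2) - 848) = 1/(1/(-30) - 848) = 1/(-1/30 - 848) = 1/(-25441/30) = -30/25441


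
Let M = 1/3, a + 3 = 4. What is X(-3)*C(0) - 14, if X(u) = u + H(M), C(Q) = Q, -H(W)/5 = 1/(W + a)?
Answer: -14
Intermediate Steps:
a = 1 (a = -3 + 4 = 1)
M = 1/3 ≈ 0.33333
H(W) = -5/(1 + W) (H(W) = -5/(W + 1) = -5/(1 + W))
X(u) = -15/4 + u (X(u) = u - 5/(1 + 1/3) = u - 5/4/3 = u - 5*3/4 = u - 15/4 = -15/4 + u)
X(-3)*C(0) - 14 = (-15/4 - 3)*0 - 14 = -27/4*0 - 14 = 0 - 14 = -14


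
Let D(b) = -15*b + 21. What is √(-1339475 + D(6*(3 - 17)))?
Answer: I*√1338194 ≈ 1156.8*I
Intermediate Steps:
D(b) = 21 - 15*b
√(-1339475 + D(6*(3 - 17))) = √(-1339475 + (21 - 90*(3 - 17))) = √(-1339475 + (21 - 90*(-14))) = √(-1339475 + (21 - 15*(-84))) = √(-1339475 + (21 + 1260)) = √(-1339475 + 1281) = √(-1338194) = I*√1338194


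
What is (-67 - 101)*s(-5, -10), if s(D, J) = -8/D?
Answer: -1344/5 ≈ -268.80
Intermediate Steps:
(-67 - 101)*s(-5, -10) = (-67 - 101)*(-8/(-5)) = -(-1344)*(-1)/5 = -168*8/5 = -1344/5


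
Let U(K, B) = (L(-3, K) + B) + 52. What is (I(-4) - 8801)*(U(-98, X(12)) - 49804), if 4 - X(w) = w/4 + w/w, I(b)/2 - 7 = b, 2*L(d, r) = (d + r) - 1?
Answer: 438017385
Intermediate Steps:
L(d, r) = -1/2 + d/2 + r/2 (L(d, r) = ((d + r) - 1)/2 = (-1 + d + r)/2 = -1/2 + d/2 + r/2)
I(b) = 14 + 2*b
X(w) = 3 - w/4 (X(w) = 4 - (w/4 + w/w) = 4 - (w*(1/4) + 1) = 4 - (w/4 + 1) = 4 - (1 + w/4) = 4 + (-1 - w/4) = 3 - w/4)
U(K, B) = 50 + B + K/2 (U(K, B) = ((-1/2 + (1/2)*(-3) + K/2) + B) + 52 = ((-1/2 - 3/2 + K/2) + B) + 52 = ((-2 + K/2) + B) + 52 = (-2 + B + K/2) + 52 = 50 + B + K/2)
(I(-4) - 8801)*(U(-98, X(12)) - 49804) = ((14 + 2*(-4)) - 8801)*((50 + (3 - 1/4*12) + (1/2)*(-98)) - 49804) = ((14 - 8) - 8801)*((50 + (3 - 3) - 49) - 49804) = (6 - 8801)*((50 + 0 - 49) - 49804) = -8795*(1 - 49804) = -8795*(-49803) = 438017385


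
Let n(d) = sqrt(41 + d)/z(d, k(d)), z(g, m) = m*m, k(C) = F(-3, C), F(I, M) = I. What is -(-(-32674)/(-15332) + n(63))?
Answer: 16337/7666 - 2*sqrt(26)/9 ≈ 0.99798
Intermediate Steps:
k(C) = -3
z(g, m) = m**2
n(d) = sqrt(41 + d)/9 (n(d) = sqrt(41 + d)/((-3)**2) = sqrt(41 + d)/9)
-(-(-32674)/(-15332) + n(63)) = -(-(-32674)/(-15332) + sqrt(41 + 63)/9) = -(-(-32674)*(-1)/15332 + sqrt(104)/9) = -(-1*16337/7666 + (2*sqrt(26))/9) = -(-16337/7666 + 2*sqrt(26)/9) = 16337/7666 - 2*sqrt(26)/9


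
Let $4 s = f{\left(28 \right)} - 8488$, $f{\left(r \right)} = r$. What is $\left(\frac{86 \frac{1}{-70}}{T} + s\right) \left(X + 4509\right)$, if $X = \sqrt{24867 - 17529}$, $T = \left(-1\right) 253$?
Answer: $- \frac{84445823538}{8855} - \frac{18728282 \sqrt{7338}}{8855} \approx -9.7177 \cdot 10^{6}$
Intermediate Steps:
$T = -253$
$X = \sqrt{7338} \approx 85.662$
$s = -2115$ ($s = \frac{28 - 8488}{4} = \frac{1}{4} \left(-8460\right) = -2115$)
$\left(\frac{86 \frac{1}{-70}}{T} + s\right) \left(X + 4509\right) = \left(\frac{86 \frac{1}{-70}}{-253} - 2115\right) \left(\sqrt{7338} + 4509\right) = \left(86 \left(- \frac{1}{70}\right) \left(- \frac{1}{253}\right) - 2115\right) \left(4509 + \sqrt{7338}\right) = \left(\left(- \frac{43}{35}\right) \left(- \frac{1}{253}\right) - 2115\right) \left(4509 + \sqrt{7338}\right) = \left(\frac{43}{8855} - 2115\right) \left(4509 + \sqrt{7338}\right) = - \frac{18728282 \left(4509 + \sqrt{7338}\right)}{8855} = - \frac{84445823538}{8855} - \frac{18728282 \sqrt{7338}}{8855}$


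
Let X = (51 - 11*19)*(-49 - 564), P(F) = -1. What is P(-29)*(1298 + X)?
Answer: -98152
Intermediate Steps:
X = 96854 (X = (51 - 209)*(-613) = -158*(-613) = 96854)
P(-29)*(1298 + X) = -(1298 + 96854) = -1*98152 = -98152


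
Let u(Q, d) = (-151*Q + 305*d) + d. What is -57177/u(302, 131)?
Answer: 57177/5516 ≈ 10.366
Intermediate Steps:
u(Q, d) = -151*Q + 306*d
-57177/u(302, 131) = -57177/(-151*302 + 306*131) = -57177/(-45602 + 40086) = -57177/(-5516) = -57177*(-1/5516) = 57177/5516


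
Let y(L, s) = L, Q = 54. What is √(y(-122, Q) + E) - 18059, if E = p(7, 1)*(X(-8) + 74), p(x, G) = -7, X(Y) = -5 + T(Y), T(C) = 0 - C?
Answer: -18059 + I*√661 ≈ -18059.0 + 25.71*I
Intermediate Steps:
T(C) = -C
X(Y) = -5 - Y
E = -539 (E = -7*((-5 - 1*(-8)) + 74) = -7*((-5 + 8) + 74) = -7*(3 + 74) = -7*77 = -539)
√(y(-122, Q) + E) - 18059 = √(-122 - 539) - 18059 = √(-661) - 18059 = I*√661 - 18059 = -18059 + I*√661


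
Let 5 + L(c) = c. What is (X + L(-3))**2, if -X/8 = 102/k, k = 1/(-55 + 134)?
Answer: 4156638784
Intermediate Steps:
k = 1/79 ≈ 0.012658
L(c) = -5 + c
X = -64464 (X = -816/1/79 = -816*79 = -8*8058 = -64464)
(X + L(-3))**2 = (-64464 + (-5 - 3))**2 = (-64464 - 8)**2 = (-64472)**2 = 4156638784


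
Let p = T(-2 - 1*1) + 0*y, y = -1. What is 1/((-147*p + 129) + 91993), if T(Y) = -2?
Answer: 1/92416 ≈ 1.0821e-5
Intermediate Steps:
p = -2 (p = -2 + 0*(-1) = -2 + 0 = -2)
1/((-147*p + 129) + 91993) = 1/((-147*(-2) + 129) + 91993) = 1/((294 + 129) + 91993) = 1/(423 + 91993) = 1/92416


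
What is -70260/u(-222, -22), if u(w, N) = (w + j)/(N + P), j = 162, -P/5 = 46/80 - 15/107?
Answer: -24231503/856 ≈ -28308.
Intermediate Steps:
P = -1861/856 (P = -5*(46/80 - 15/107) = -5*(46*(1/80) - 15*1/107) = -5*(23/40 - 15/107) = -5*1861/4280 = -1861/856 ≈ -2.1741)
u(w, N) = (162 + w)/(-1861/856 + N) (u(w, N) = (w + 162)/(N - 1861/856) = (162 + w)/(-1861/856 + N))
-70260/u(-222, -22) = -70260*(-1861 + 856*(-22))/(856*(162 - 222)) = -70260/(856*(-60)/(-1861 - 18832)) = -70260/(856*(-60)/(-20693)) = -70260/(856*(-1/20693)*(-60)) = -70260/51360/20693 = -70260*20693/51360 = -24231503/856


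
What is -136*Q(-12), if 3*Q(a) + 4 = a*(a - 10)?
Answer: -35360/3 ≈ -11787.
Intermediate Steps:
Q(a) = -4/3 + a*(-10 + a)/3 (Q(a) = -4/3 + (a*(a - 10))/3 = -4/3 + (a*(-10 + a))/3 = -4/3 + a*(-10 + a)/3)
-136*Q(-12) = -136*(-4/3 - 10/3*(-12) + (⅓)*(-12)²) = -136*(-4/3 + 40 + (⅓)*144) = -136*(-4/3 + 40 + 48) = -136*260/3 = -35360/3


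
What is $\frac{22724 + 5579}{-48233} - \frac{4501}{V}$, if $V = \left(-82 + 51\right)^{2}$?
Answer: $- \frac{244295916}{46351913} \approx -5.2705$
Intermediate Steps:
$V = 961$ ($V = \left(-31\right)^{2} = 961$)
$\frac{22724 + 5579}{-48233} - \frac{4501}{V} = \frac{22724 + 5579}{-48233} - \frac{4501}{961} = 28303 \left(- \frac{1}{48233}\right) - \frac{4501}{961} = - \frac{28303}{48233} - \frac{4501}{961} = - \frac{244295916}{46351913}$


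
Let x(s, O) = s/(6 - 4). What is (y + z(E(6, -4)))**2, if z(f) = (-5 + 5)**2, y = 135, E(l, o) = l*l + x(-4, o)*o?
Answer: 18225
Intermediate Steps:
x(s, O) = s/2
E(l, o) = l**2 - 2*o (E(l, o) = l*l + ((1/2)*(-4))*o = l**2 - 2*o)
z(f) = 0 (z(f) = 0**2 = 0)
(y + z(E(6, -4)))**2 = (135 + 0)**2 = 135**2 = 18225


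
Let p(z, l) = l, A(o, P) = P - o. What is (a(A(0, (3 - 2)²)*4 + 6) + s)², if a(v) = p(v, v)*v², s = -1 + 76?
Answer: 1155625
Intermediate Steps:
s = 75
a(v) = v³ (a(v) = v*v² = v³)
(a(A(0, (3 - 2)²)*4 + 6) + s)² = ((((3 - 2)² - 1*0)*4 + 6)³ + 75)² = (((1² + 0)*4 + 6)³ + 75)² = (((1 + 0)*4 + 6)³ + 75)² = ((1*4 + 6)³ + 75)² = ((4 + 6)³ + 75)² = (10³ + 75)² = (1000 + 75)² = 1075² = 1155625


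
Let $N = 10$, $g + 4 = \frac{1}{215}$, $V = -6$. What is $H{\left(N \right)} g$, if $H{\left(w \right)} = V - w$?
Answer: $\frac{13744}{215} \approx 63.926$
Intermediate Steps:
$g = - \frac{859}{215}$ ($g = -4 + \frac{1}{215} = - \frac{859}{215} \approx -3.9953$)
$H{\left(w \right)} = -6 - w$
$H{\left(N \right)} g = \left(-6 - 10\right) \left(- \frac{859}{215}\right) = \left(-16\right) \left(- \frac{859}{215}\right) = \frac{13744}{215}$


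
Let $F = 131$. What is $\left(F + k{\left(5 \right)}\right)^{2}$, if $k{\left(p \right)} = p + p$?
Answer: $19881$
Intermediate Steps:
$k{\left(p \right)} = 2 p$
$\left(F + k{\left(5 \right)}\right)^{2} = \left(131 + 2 \cdot 5\right)^{2} = \left(131 + 10\right)^{2} = 141^{2} = 19881$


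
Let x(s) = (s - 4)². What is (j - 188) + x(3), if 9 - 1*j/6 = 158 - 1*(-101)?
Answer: -1687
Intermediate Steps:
x(s) = (-4 + s)²
j = -1500 (j = 54 - 6*(158 - 1*(-101)) = 54 - 6*(158 + 101) = 54 - 6*259 = 54 - 1554 = -1500)
(j - 188) + x(3) = (-1500 - 188) + (-4 + 3)² = -1688 + (-1)² = -1688 + 1 = -1687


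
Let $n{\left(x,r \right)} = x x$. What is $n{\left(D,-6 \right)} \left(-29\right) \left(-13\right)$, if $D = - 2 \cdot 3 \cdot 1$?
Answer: $13572$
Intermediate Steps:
$D = -6$ ($D = \left(-2\right) 3 = -6$)
$n{\left(x,r \right)} = x^{2}$
$n{\left(D,-6 \right)} \left(-29\right) \left(-13\right) = \left(-6\right)^{2} \left(-29\right) \left(-13\right) = 36 \left(-29\right) \left(-13\right) = \left(-1044\right) \left(-13\right) = 13572$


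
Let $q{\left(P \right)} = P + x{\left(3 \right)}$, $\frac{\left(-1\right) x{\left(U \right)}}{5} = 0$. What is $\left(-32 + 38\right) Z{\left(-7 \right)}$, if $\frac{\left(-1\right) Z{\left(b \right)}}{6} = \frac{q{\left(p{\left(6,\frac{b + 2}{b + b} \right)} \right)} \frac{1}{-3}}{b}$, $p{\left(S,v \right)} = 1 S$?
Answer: $- \frac{72}{7} \approx -10.286$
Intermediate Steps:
$x{\left(U \right)} = 0$ ($x{\left(U \right)} = \left(-5\right) 0 = 0$)
$p{\left(S,v \right)} = S$
$q{\left(P \right)} = P$ ($q{\left(P \right)} = P + 0 = P$)
$Z{\left(b \right)} = \frac{12}{b}$ ($Z{\left(b \right)} = - 6 \frac{6 \frac{1}{-3}}{b} = - 6 \frac{6 \left(- \frac{1}{3}\right)}{b} = - 6 \left(- \frac{2}{b}\right) = \frac{12}{b}$)
$\left(-32 + 38\right) Z{\left(-7 \right)} = \left(-32 + 38\right) \frac{12}{-7} = 6 \cdot 12 \left(- \frac{1}{7}\right) = 6 \left(- \frac{12}{7}\right) = - \frac{72}{7}$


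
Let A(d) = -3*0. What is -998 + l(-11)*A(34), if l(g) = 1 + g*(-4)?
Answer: -998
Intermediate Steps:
l(g) = 1 - 4*g
A(d) = 0
-998 + l(-11)*A(34) = -998 + (1 - 4*(-11))*0 = -998 + (1 + 44)*0 = -998 + 45*0 = -998 + 0 = -998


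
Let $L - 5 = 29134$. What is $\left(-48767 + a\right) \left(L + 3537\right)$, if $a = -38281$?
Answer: $-2844380448$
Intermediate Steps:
$L = 29139$ ($L = 5 + 29134 = 29139$)
$\left(-48767 + a\right) \left(L + 3537\right) = \left(-48767 - 38281\right) \left(29139 + 3537\right) = \left(-87048\right) 32676 = -2844380448$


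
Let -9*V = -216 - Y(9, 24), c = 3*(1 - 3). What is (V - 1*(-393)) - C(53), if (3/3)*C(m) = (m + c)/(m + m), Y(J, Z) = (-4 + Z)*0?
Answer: 44155/106 ≈ 416.56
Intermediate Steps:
Y(J, Z) = 0
c = -6 (c = 3*(-2) = -6)
V = 24 (V = -(-216 - 1*0)/9 = -(-216 + 0)/9 = -1/9*(-216) = 24)
C(m) = (-6 + m)/(2*m) (C(m) = (m - 6)/(m + m) = (-6 + m)/((2*m)) = (-6 + m)*(1/(2*m)) = (-6 + m)/(2*m))
(V - 1*(-393)) - C(53) = (24 - 1*(-393)) - (-6 + 53)/(2*53) = (24 + 393) - 47/(2*53) = 417 - 1*47/106 = 417 - 47/106 = 44155/106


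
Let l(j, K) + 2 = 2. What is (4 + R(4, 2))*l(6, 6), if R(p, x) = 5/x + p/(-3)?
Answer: 0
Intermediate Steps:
l(j, K) = 0 (l(j, K) = -2 + 2 = 0)
R(p, x) = 5/x - p/3 (R(p, x) = 5/x + p*(-1/3) = 5/x - p/3)
(4 + R(4, 2))*l(6, 6) = (4 + (5/2 - 1/3*4))*0 = (4 + (5*(1/2) - 4/3))*0 = (4 + (5/2 - 4/3))*0 = (4 + 7/6)*0 = (31/6)*0 = 0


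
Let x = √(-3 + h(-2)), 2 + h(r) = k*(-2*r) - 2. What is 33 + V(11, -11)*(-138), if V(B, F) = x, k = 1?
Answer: 33 - 138*I*√3 ≈ 33.0 - 239.02*I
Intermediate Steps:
h(r) = -4 - 2*r (h(r) = -2 + (1*(-2*r) - 2) = -2 + (-2*r - 2) = -2 + (-2 - 2*r) = -4 - 2*r)
x = I*√3 (x = √(-3 + (-4 - 2*(-2))) = √(-3 + (-4 + 4)) = √(-3 + 0) = √(-3) = I*√3 ≈ 1.732*I)
V(B, F) = I*√3
33 + V(11, -11)*(-138) = 33 + (I*√3)*(-138) = 33 - 138*I*√3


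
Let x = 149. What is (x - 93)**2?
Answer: 3136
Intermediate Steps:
(x - 93)**2 = (149 - 93)**2 = 56**2 = 3136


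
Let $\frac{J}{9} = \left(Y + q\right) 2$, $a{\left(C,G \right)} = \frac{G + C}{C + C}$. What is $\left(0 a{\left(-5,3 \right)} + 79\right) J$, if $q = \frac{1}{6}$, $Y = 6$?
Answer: $8769$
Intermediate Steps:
$a{\left(C,G \right)} = \frac{C + G}{2 C}$
$q = \frac{1}{6} \approx 0.16667$
$J = 111$ ($J = 9 \left(6 + \frac{1}{6}\right) 2 = 9 \cdot \frac{37}{6} \cdot 2 = 9 \cdot \frac{37}{3} = 111$)
$\left(0 a{\left(-5,3 \right)} + 79\right) J = \left(0 \frac{-5 + 3}{2 \left(-5\right)} + 79\right) 111 = \left(0 \cdot \frac{1}{2} \left(- \frac{1}{5}\right) \left(-2\right) + 79\right) 111 = \left(0 \cdot \frac{1}{5} + 79\right) 111 = \left(0 + 79\right) 111 = 79 \cdot 111 = 8769$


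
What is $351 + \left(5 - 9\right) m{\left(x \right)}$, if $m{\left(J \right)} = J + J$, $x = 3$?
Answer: $327$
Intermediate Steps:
$m{\left(J \right)} = 2 J$
$351 + \left(5 - 9\right) m{\left(x \right)} = 351 + \left(5 - 9\right) 2 \cdot 3 = 351 - 24 = 327$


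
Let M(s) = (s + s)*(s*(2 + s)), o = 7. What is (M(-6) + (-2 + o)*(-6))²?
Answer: 101124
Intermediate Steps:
M(s) = 2*s²*(2 + s) (M(s) = (2*s)*(s*(2 + s)) = 2*s²*(2 + s))
(M(-6) + (-2 + o)*(-6))² = (2*(-6)²*(2 - 6) + (-2 + 7)*(-6))² = (2*36*(-4) + 5*(-6))² = (-288 - 30)² = (-318)² = 101124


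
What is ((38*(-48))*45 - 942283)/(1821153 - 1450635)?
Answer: -1024363/370518 ≈ -2.7647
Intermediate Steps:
((38*(-48))*45 - 942283)/(1821153 - 1450635) = (-1824*45 - 942283)/370518 = (-82080 - 942283)*(1/370518) = -1024363*1/370518 = -1024363/370518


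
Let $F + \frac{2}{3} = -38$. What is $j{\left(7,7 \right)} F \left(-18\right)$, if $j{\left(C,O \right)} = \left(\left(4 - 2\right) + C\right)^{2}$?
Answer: $56376$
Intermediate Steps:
$j{\left(C,O \right)} = \left(2 + C\right)^{2}$ ($j{\left(C,O \right)} = \left(\left(4 - 2\right) + C\right)^{2} = \left(2 + C\right)^{2}$)
$F = - \frac{116}{3}$ ($F = - \frac{2}{3} - 38 = - \frac{116}{3} \approx -38.667$)
$j{\left(7,7 \right)} F \left(-18\right) = \left(2 + 7\right)^{2} \left(- \frac{116}{3}\right) \left(-18\right) = 9^{2} \left(- \frac{116}{3}\right) \left(-18\right) = 81 \left(- \frac{116}{3}\right) \left(-18\right) = \left(-3132\right) \left(-18\right) = 56376$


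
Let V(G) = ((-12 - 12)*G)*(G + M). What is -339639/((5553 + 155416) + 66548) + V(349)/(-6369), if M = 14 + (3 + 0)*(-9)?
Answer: 70905124769/161006197 ≈ 440.39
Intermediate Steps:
M = -13 (M = 14 + 3*(-9) = 14 - 27 = -13)
V(G) = -24*G*(-13 + G) (V(G) = ((-12 - 12)*G)*(G - 13) = (-24*G)*(-13 + G) = -24*G*(-13 + G))
-339639/((5553 + 155416) + 66548) + V(349)/(-6369) = -339639/((5553 + 155416) + 66548) + (24*349*(13 - 1*349))/(-6369) = -339639/(160969 + 66548) + (24*349*(13 - 349))*(-1/6369) = -339639/227517 + (24*349*(-336))*(-1/6369) = -339639*1/227517 - 2814336*(-1/6369) = -113213/75839 + 938112/2123 = 70905124769/161006197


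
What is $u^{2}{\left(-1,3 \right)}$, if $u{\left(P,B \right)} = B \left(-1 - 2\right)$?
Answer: $81$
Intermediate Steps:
$u{\left(P,B \right)} = - 3 B$ ($u{\left(P,B \right)} = B \left(-3\right) = - 3 B$)
$u^{2}{\left(-1,3 \right)} = \left(\left(-3\right) 3\right)^{2} = \left(-9\right)^{2} = 81$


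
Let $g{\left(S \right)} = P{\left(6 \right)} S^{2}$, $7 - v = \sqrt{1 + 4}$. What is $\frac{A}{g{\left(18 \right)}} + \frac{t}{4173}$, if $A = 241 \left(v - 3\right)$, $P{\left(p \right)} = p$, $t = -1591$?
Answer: $\frac{77489}{676026} - \frac{241 \sqrt{5}}{1944} \approx -0.16258$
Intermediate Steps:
$v = 7 - \sqrt{5}$ ($v = 7 - \sqrt{1 + 4} = 7 - \sqrt{5} \approx 4.7639$)
$g{\left(S \right)} = 6 S^{2}$
$A = 964 - 241 \sqrt{5}$ ($A = 241 \left(\left(7 - \sqrt{5}\right) - 3\right) = 241 \left(4 - \sqrt{5}\right) = 964 - 241 \sqrt{5} \approx 425.11$)
$\frac{A}{g{\left(18 \right)}} + \frac{t}{4173} = \frac{964 - 241 \sqrt{5}}{6 \cdot 18^{2}} - \frac{1591}{4173} = \frac{964 - 241 \sqrt{5}}{6 \cdot 324} - \frac{1591}{4173} = \frac{964 - 241 \sqrt{5}}{1944} - \frac{1591}{4173} = \left(964 - 241 \sqrt{5}\right) \frac{1}{1944} - \frac{1591}{4173} = \left(\frac{241}{486} - \frac{241 \sqrt{5}}{1944}\right) - \frac{1591}{4173} = \frac{77489}{676026} - \frac{241 \sqrt{5}}{1944}$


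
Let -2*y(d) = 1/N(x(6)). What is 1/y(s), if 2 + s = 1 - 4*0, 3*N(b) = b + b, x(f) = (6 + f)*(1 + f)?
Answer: -112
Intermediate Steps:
x(f) = (1 + f)*(6 + f)
N(b) = 2*b/3 (N(b) = (b + b)/3 = (2*b)/3 = 2*b/3)
s = -1 (s = -2 + (1 - 4*0) = -2 + (1 + 0) = -2 + 1 = -1)
y(d) = -1/112 (y(d) = -3/(2*(6 + 6² + 7*6))/2 = -3/(2*(6 + 36 + 42))/2 = -1/(2*((⅔)*84)) = -½/56 = -½*1/56 = -1/112)
1/y(s) = 1/(-1/112) = -112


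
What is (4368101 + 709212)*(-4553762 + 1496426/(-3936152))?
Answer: -45503642988375514125/1968076 ≈ -2.3121e+13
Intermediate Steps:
(4368101 + 709212)*(-4553762 + 1496426/(-3936152)) = 5077313*(-4553762 + 1496426*(-1/3936152)) = 5077313*(-4553762 - 748213/1968076) = 5077313*(-8962150450125/1968076) = -45503642988375514125/1968076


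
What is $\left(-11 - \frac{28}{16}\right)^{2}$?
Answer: $\frac{2601}{16} \approx 162.56$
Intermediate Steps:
$\left(-11 - \frac{28}{16}\right)^{2} = \left(-11 - \frac{7}{4}\right)^{2} = \left(- \frac{51}{4}\right)^{2} = \frac{2601}{16}$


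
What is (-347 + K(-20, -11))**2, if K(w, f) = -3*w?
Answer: 82369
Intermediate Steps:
(-347 + K(-20, -11))**2 = (-347 - 3*(-20))**2 = (-347 + 60)**2 = (-287)**2 = 82369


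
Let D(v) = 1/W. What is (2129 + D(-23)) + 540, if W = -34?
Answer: 90745/34 ≈ 2669.0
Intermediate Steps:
D(v) = -1/34 (D(v) = 1/(-34) = -1/34)
(2129 + D(-23)) + 540 = (2129 - 1/34) + 540 = 72385/34 + 540 = 90745/34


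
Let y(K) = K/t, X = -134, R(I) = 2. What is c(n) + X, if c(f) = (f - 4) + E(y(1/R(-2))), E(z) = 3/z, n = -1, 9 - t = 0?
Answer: -85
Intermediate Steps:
t = 9 (t = 9 - 1*0 = 9 + 0 = 9)
y(K) = K/9
c(f) = 50 + f (c(f) = (f - 4) + 3/(((1/2)/9)) = (-4 + f) + 3/(((1*(½))/9)) = (-4 + f) + 3/(((⅑)*(½))) = (-4 + f) + 3/(1/18) = (-4 + f) + 3*18 = (-4 + f) + 54 = 50 + f)
c(n) + X = (50 - 1) - 134 = 49 - 134 = -85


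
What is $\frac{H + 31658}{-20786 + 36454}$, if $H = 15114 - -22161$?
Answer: $\frac{68933}{15668} \approx 4.3996$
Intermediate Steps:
$H = 37275$ ($H = 15114 + 22161 = 37275$)
$\frac{H + 31658}{-20786 + 36454} = \frac{37275 + 31658}{-20786 + 36454} = \frac{68933}{15668}$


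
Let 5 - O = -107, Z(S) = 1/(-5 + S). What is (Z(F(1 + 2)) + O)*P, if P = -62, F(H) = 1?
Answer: -13857/2 ≈ -6928.5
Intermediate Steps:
O = 112 (O = 5 - 1*(-107) = 5 + 107 = 112)
(Z(F(1 + 2)) + O)*P = (1/(-5 + 1) + 112)*(-62) = (1/(-4) + 112)*(-62) = (-¼ + 112)*(-62) = (447/4)*(-62) = -13857/2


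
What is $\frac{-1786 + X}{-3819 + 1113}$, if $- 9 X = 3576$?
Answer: $\frac{3275}{4059} \approx 0.80685$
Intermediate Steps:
$X = - \frac{1192}{3}$ ($X = \left(- \frac{1}{9}\right) 3576 = - \frac{1192}{3} \approx -397.33$)
$\frac{-1786 + X}{-3819 + 1113} = \frac{-1786 - \frac{1192}{3}}{-3819 + 1113} = - \frac{6550}{3 \left(-2706\right)} = \left(- \frac{6550}{3}\right) \left(- \frac{1}{2706}\right) = \frac{3275}{4059}$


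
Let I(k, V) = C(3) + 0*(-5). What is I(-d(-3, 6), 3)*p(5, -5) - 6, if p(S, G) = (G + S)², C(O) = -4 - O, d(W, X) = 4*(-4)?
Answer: -6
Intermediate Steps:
d(W, X) = -16
I(k, V) = -7 (I(k, V) = (-4 - 1*3) + 0*(-5) = (-4 - 3) + 0 = -7 + 0 = -7)
I(-d(-3, 6), 3)*p(5, -5) - 6 = -7*(-5 + 5)² - 6 = -7*0² - 6 = -7*0 - 6 = 0 - 6 = -6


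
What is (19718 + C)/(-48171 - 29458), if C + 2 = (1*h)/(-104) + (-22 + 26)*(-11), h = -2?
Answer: -1022945/4036708 ≈ -0.25341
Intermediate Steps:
C = -2391/52 (C = -2 + ((1*(-2))/(-104) + (-22 + 26)*(-11)) = -2 + (-2*(-1/104) + 4*(-11)) = -2 + (1/52 - 44) = -2 - 2287/52 = -2391/52 ≈ -45.981)
(19718 + C)/(-48171 - 29458) = (19718 - 2391/52)/(-48171 - 29458) = (1022945/52)/(-77629) = (1022945/52)*(-1/77629) = -1022945/4036708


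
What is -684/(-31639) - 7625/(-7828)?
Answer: 246601727/247670092 ≈ 0.99569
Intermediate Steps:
-684/(-31639) - 7625/(-7828) = -684*(-1/31639) - 7625*(-1/7828) = 684/31639 + 7625/7828 = 246601727/247670092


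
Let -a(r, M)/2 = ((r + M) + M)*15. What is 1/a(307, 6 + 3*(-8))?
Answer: -1/8130 ≈ -0.00012300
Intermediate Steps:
a(r, M) = -60*M - 30*r (a(r, M) = -2*((r + M) + M)*15 = -2*((M + r) + M)*15 = -2*(r + 2*M)*15 = -2*(15*r + 30*M) = -60*M - 30*r)
1/a(307, 6 + 3*(-8)) = 1/(-60*(6 + 3*(-8)) - 30*307) = 1/(-60*(6 - 24) - 9210) = 1/(-60*(-18) - 9210) = 1/(1080 - 9210) = 1/(-8130) = -1/8130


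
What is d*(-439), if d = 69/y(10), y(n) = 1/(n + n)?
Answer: -605820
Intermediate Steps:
y(n) = 1/(2*n)
d = 1380 (d = 69/(((½)/10)) = 69/(((½)*(⅒))) = 69/(1/20) = 69*20 = 1380)
d*(-439) = 1380*(-439) = -605820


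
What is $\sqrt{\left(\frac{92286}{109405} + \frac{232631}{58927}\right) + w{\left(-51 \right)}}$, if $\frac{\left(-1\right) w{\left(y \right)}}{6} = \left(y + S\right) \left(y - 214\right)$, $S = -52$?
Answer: $\frac{i \sqrt{56252169492830323484155}}{586082585} \approx 404.68 i$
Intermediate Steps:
$w{\left(y \right)} = - 6 \left(-214 + y\right) \left(-52 + y\right)$ ($w{\left(y \right)} = - 6 \left(y - 52\right) \left(y - 214\right) = - 6 \left(-52 + y\right) \left(-214 + y\right) = - 6 \left(-214 + y\right) \left(-52 + y\right)$)
$\sqrt{\left(\frac{92286}{109405} + \frac{232631}{58927}\right) + w{\left(-51 \right)}} = \sqrt{\left(\frac{92286}{109405} + \frac{232631}{58927}\right) - \left(148164 + 15606\right)} = \sqrt{\left(92286 \cdot \frac{1}{109405} + 232631 \cdot \frac{1}{58927}\right) - 163770} = \sqrt{\left(\frac{92286}{109405} + \frac{232631}{58927}\right) - 163770} = \sqrt{\frac{30889131677}{6446908435} - 163770} = \sqrt{- \frac{1055779305268273}{6446908435}} = \frac{i \sqrt{56252169492830323484155}}{586082585}$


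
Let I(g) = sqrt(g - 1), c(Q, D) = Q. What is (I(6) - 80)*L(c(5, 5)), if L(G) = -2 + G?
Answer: -240 + 3*sqrt(5) ≈ -233.29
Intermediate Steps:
I(g) = sqrt(-1 + g)
(I(6) - 80)*L(c(5, 5)) = (sqrt(-1 + 6) - 80)*(-2 + 5) = (sqrt(5) - 80)*3 = (-80 + sqrt(5))*3 = -240 + 3*sqrt(5)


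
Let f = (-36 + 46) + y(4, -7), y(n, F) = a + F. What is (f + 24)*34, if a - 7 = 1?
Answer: 1190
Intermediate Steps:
a = 8 (a = 7 + 1 = 8)
y(n, F) = 8 + F
f = 11 (f = (-36 + 46) + (8 - 7) = 10 + 1 = 11)
(f + 24)*34 = (11 + 24)*34 = 35*34 = 1190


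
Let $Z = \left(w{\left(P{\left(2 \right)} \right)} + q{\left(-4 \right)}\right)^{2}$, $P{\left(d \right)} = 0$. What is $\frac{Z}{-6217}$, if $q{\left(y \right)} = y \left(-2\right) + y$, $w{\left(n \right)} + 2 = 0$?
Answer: $- \frac{4}{6217} \approx -0.0006434$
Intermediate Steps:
$w{\left(n \right)} = -2$ ($w{\left(n \right)} = -2 + 0 = -2$)
$q{\left(y \right)} = - y$ ($q{\left(y \right)} = - 2 y + y = - y$)
$Z = 4$ ($Z = \left(-2 - -4\right)^{2} = \left(-2 + 4\right)^{2} = 2^{2} = 4$)
$\frac{Z}{-6217} = \frac{4}{-6217} = 4 \left(- \frac{1}{6217}\right) = - \frac{4}{6217}$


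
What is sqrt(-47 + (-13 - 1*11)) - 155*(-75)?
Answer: 11625 + I*sqrt(71) ≈ 11625.0 + 8.4261*I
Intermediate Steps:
sqrt(-47 + (-13 - 1*11)) - 155*(-75) = sqrt(-47 + (-13 - 11)) + 11625 = sqrt(-47 - 24) + 11625 = sqrt(-71) + 11625 = I*sqrt(71) + 11625 = 11625 + I*sqrt(71)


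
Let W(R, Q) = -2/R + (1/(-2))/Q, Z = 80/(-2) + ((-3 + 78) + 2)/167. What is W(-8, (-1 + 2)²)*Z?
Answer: 6603/668 ≈ 9.8847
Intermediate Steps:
Z = -6603/167 (Z = 80*(-½) + (75 + 2)*(1/167) = -40 + 77*(1/167) = -40 + 77/167 = -6603/167 ≈ -39.539)
W(R, Q) = -2/R - 1/(2*Q) (W(R, Q) = -2/R + (1*(-½))/Q = -2/R - 1/(2*Q))
W(-8, (-1 + 2)²)*Z = (-2/(-8) - 1/(2*(-1 + 2)²))*(-6603/167) = (-2*(-⅛) - 1/(2*(1²)))*(-6603/167) = (¼ - ½/1)*(-6603/167) = (¼ - ½*1)*(-6603/167) = (¼ - ½)*(-6603/167) = -¼*(-6603/167) = 6603/668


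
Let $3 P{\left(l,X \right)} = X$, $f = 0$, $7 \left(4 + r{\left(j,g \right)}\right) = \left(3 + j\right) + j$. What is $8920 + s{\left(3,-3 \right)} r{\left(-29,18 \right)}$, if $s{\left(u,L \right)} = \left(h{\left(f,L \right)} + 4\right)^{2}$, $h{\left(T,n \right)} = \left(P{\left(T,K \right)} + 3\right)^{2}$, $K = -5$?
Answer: $\frac{4833208}{567} \approx 8524.2$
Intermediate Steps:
$r{\left(j,g \right)} = - \frac{25}{7} + \frac{2 j}{7}$ ($r{\left(j,g \right)} = -4 + \frac{\left(3 + j\right) + j}{7} = -4 + \frac{3 + 2 j}{7} = -4 + \left(\frac{3}{7} + \frac{2 j}{7}\right) = - \frac{25}{7} + \frac{2 j}{7}$)
$P{\left(l,X \right)} = \frac{X}{3}$
$h{\left(T,n \right)} = \frac{16}{9}$ ($h{\left(T,n \right)} = \left(\frac{1}{3} \left(-5\right) + 3\right)^{2} = \left(- \frac{5}{3} + 3\right)^{2} = \left(\frac{4}{3}\right)^{2} = \frac{16}{9}$)
$s{\left(u,L \right)} = \frac{2704}{81}$ ($s{\left(u,L \right)} = \left(\frac{16}{9} + 4\right)^{2} = \left(\frac{52}{9}\right)^{2} = \frac{2704}{81}$)
$8920 + s{\left(3,-3 \right)} r{\left(-29,18 \right)} = 8920 + \frac{2704 \left(- \frac{25}{7} + \frac{2}{7} \left(-29\right)\right)}{81} = 8920 + \frac{2704 \left(- \frac{25}{7} - \frac{58}{7}\right)}{81} = 8920 + \frac{2704}{81} \left(- \frac{83}{7}\right) = 8920 - \frac{224432}{567} = \frac{4833208}{567}$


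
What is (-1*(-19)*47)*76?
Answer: 67868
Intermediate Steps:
(-1*(-19)*47)*76 = (19*47)*76 = 893*76 = 67868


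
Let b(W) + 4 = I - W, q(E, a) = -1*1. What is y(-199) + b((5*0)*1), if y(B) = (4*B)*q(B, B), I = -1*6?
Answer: 786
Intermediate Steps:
I = -6
q(E, a) = -1
y(B) = -4*B (y(B) = (4*B)*(-1) = -4*B)
b(W) = -10 - W (b(W) = -4 + (-6 - W) = -10 - W)
y(-199) + b((5*0)*1) = -4*(-199) + (-10 - 5*0) = 796 + (-10 - 0) = 796 + (-10 - 1*0) = 796 + (-10 + 0) = 796 - 10 = 786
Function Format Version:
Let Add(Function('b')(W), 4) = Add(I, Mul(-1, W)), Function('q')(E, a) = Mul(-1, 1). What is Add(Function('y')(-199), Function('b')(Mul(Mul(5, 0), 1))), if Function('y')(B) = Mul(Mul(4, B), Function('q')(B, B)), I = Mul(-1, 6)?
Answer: 786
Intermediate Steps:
I = -6
Function('q')(E, a) = -1
Function('y')(B) = Mul(-4, B) (Function('y')(B) = Mul(Mul(4, B), -1) = Mul(-4, B))
Function('b')(W) = Add(-10, Mul(-1, W)) (Function('b')(W) = Add(-4, Add(-6, Mul(-1, W))) = Add(-10, Mul(-1, W)))
Add(Function('y')(-199), Function('b')(Mul(Mul(5, 0), 1))) = Add(Mul(-4, -199), Add(-10, Mul(-1, Mul(Mul(5, 0), 1)))) = Add(796, Add(-10, Mul(-1, Mul(0, 1)))) = Add(796, Add(-10, Mul(-1, 0))) = Add(796, Add(-10, 0)) = Add(796, -10) = 786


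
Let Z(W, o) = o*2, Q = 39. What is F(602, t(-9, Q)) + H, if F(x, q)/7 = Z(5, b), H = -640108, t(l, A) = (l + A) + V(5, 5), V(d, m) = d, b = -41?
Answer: -640682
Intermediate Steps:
Z(W, o) = 2*o
t(l, A) = 5 + A + l (t(l, A) = (l + A) + 5 = (A + l) + 5 = 5 + A + l)
F(x, q) = -574 (F(x, q) = 7*(2*(-41)) = 7*(-82) = -574)
F(602, t(-9, Q)) + H = -574 - 640108 = -640682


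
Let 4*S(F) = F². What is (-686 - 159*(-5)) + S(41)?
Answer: 2117/4 ≈ 529.25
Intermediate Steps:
S(F) = F²/4
(-686 - 159*(-5)) + S(41) = (-686 - 159*(-5)) + (¼)*41² = (-686 + 795) + (¼)*1681 = 109 + 1681/4 = 2117/4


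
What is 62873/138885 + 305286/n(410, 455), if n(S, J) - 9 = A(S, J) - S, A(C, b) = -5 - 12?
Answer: -21186682598/29026965 ≈ -729.90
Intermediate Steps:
A(C, b) = -17
n(S, J) = -8 - S (n(S, J) = 9 + (-17 - S) = -8 - S)
62873/138885 + 305286/n(410, 455) = 62873/138885 + 305286/(-8 - 1*410) = 62873*(1/138885) + 305286/(-8 - 410) = 62873/138885 + 305286/(-418) = 62873/138885 + 305286*(-1/418) = 62873/138885 - 152643/209 = -21186682598/29026965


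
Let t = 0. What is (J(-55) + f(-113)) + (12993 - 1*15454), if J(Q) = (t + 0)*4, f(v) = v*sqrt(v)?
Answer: -2461 - 113*I*sqrt(113) ≈ -2461.0 - 1201.2*I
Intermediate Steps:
f(v) = v**(3/2)
J(Q) = 0 (J(Q) = (0 + 0)*4 = 0*4 = 0)
(J(-55) + f(-113)) + (12993 - 1*15454) = (0 + (-113)**(3/2)) + (12993 - 1*15454) = (0 - 113*I*sqrt(113)) + (12993 - 15454) = -113*I*sqrt(113) - 2461 = -2461 - 113*I*sqrt(113)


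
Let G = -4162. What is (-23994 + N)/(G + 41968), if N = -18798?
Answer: -7132/6301 ≈ -1.1319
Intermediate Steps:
(-23994 + N)/(G + 41968) = (-23994 - 18798)/(-4162 + 41968) = -42792/37806 = -42792*1/37806 = -7132/6301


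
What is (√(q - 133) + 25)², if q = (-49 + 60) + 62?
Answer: 565 + 100*I*√15 ≈ 565.0 + 387.3*I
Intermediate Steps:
q = 73 (q = 11 + 62 = 73)
(√(q - 133) + 25)² = (√(73 - 133) + 25)² = (√(-60) + 25)² = (2*I*√15 + 25)² = (25 + 2*I*√15)²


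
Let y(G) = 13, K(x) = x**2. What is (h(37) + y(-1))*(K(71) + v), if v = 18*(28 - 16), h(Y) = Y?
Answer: 262850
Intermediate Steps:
v = 216 (v = 18*12 = 216)
(h(37) + y(-1))*(K(71) + v) = (37 + 13)*(71**2 + 216) = 50*(5041 + 216) = 50*5257 = 262850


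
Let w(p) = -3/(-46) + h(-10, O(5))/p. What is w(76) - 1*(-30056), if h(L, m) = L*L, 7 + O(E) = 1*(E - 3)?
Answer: 26270151/874 ≈ 30057.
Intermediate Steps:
O(E) = -10 + E (O(E) = -7 + 1*(E - 3) = -7 + 1*(-3 + E) = -7 + (-3 + E) = -10 + E)
h(L, m) = L²
w(p) = 3/46 + 100/p (w(p) = -3/(-46) + (-10)²/p = -3*(-1/46) + 100/p = 3/46 + 100/p)
w(76) - 1*(-30056) = (3/46 + 100/76) - 1*(-30056) = (3/46 + 100*(1/76)) + 30056 = (3/46 + 25/19) + 30056 = 1207/874 + 30056 = 26270151/874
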